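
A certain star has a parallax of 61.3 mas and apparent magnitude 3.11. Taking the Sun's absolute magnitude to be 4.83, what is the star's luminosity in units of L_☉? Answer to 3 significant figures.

L/L_☉ ≈ 13.0

d = 1/p = 1000/61.3 mas = 16.31 pc
M = m − 5 log₁₀ d + 5 = 3.11 − 5·1.2125 + 5 = 2.047
M − M_☉ = 2.047 − 4.83 = -2.783
L/L_☉ = 10^(−0.4 × -2.783) = 12.97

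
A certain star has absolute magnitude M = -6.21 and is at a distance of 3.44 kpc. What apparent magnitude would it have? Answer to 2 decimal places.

m ≈ 6.47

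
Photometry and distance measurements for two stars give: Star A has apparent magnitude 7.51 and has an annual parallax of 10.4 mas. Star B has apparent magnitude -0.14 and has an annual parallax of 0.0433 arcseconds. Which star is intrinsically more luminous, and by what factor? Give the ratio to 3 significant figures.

Star B is more luminous, by a factor of 66.2.

Star A: p = 10.4 mas = 0.0104″ → d = 1/p = 96.15 pc
Star A: M = m − 5 log₁₀ d + 5 = 7.51 − 5·1.9830 + 5 = 2.595
Star B: d = 1/p = 1/0.0433″ = 23.09 pc
Star B: M = m − 5 log₁₀ d + 5 = -0.14 − 5·1.3635 + 5 = -1.958
ΔM = M_A − M_B = 2.595 − (-1.958) = 4.553; smaller M is more luminous → Star B.
L ratio = 10^(0.4 |ΔM|) = 10^1.821 = 66.24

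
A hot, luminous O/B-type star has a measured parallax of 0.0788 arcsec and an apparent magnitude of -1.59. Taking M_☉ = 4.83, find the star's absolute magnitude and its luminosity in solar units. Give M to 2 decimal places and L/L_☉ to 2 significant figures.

M ≈ -2.11; L/L_☉ ≈ 600

d = 1/p = 1/0.0788″ = 12.69 pc
M = m − 5 log₁₀ d + 5 = -1.59 − 5·1.1035 + 5 = -2.107
M − M_☉ = -2.107 − 4.83 = -6.937
L/L_☉ = 10^(−0.4 × -6.937) = 595.6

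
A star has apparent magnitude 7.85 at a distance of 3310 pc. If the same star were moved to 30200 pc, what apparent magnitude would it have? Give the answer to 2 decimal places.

m ≈ 12.65

Flux ∝ 1/d², so Δm = 5 log₁₀(d₂/d₁) = 5 log₁₀(30200/3310) = 4.801
m₂ = m₁ + Δm = 7.85 + (4.801) = 12.651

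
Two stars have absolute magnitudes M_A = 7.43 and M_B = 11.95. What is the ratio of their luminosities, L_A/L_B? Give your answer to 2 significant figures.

L_A/L_B ≈ 64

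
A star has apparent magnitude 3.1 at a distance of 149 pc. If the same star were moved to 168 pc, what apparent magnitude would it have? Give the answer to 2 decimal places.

m ≈ 3.36

Flux ∝ 1/d², so Δm = 5 log₁₀(d₂/d₁) = 5 log₁₀(168/149) = 0.261
m₂ = m₁ + Δm = 3.1 + (0.261) = 3.361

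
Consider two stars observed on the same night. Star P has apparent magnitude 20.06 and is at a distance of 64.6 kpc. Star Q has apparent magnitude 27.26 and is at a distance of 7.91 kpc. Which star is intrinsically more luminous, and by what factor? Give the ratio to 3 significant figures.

Star P is more luminous, by a factor of 50600.

Star P: d = 64.6 kpc = 64600 pc
Star P: M = m − 5 log₁₀ d + 5 = 20.06 − 5·4.8102 + 5 = 1.009
Star Q: d = 7.91 kpc = 7910 pc
Star Q: M = m − 5 log₁₀ d + 5 = 27.26 − 5·3.8982 + 5 = 12.769
ΔM = M_P − M_Q = 1.009 − (12.769) = -11.760; smaller M is more luminous → Star P.
L ratio = 10^(0.4 |ΔM|) = 10^4.704 = 50600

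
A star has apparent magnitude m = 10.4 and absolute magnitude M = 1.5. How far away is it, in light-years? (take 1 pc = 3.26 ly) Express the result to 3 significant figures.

Distance modulus: m − M = 10.4 − (1.5) = 8.900
m − M = 5 log₁₀ d − 5
log₁₀ d = (m − M)/5 + 1 = 2.7800
d = 10^2.7800 = 602.6 pc
= 1964 ly

d ≈ 1960 ly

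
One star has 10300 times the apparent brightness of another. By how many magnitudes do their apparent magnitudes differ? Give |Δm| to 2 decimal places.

|Δm| ≈ 10.03

Pogson: Δm = −2.5 log₁₀(ratio) = −2.5 log₁₀(10300) = −2.5 × 4.0128 = -10.032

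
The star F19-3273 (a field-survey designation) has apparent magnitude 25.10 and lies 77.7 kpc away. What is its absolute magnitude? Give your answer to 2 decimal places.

d = 77.7 kpc = 77700 pc
5 log₁₀(d/10 pc) = 5 log₁₀(77700) − 5 = 19.452
M = m − 5 log₁₀(d/10) = 25.10 − 19.452 = 5.648

M ≈ 5.65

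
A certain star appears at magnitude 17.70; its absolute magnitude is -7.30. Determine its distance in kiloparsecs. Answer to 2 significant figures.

Distance modulus: m − M = 17.70 − (-7.30) = 25.000
m − M = 5 log₁₀ d − 5
log₁₀ d = (m − M)/5 + 1 = 6.0000
d = 10^6.0000 = 1.000×10^6 pc
= 1000 kpc

d ≈ 1000 kpc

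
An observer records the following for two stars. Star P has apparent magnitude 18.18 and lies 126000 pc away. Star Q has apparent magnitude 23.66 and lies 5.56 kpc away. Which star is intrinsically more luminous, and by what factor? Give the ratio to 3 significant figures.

Star P: M = m − 5 log₁₀ d + 5 = 18.18 − 5·5.1004 + 5 = -2.322
Star Q: d = 5.56 kpc = 5560 pc
Star Q: M = m − 5 log₁₀ d + 5 = 23.66 − 5·3.7451 + 5 = 9.935
ΔM = M_P − M_Q = -2.322 − (9.935) = -12.256; smaller M is more luminous → Star P.
L ratio = 10^(0.4 |ΔM|) = 10^4.903 = 79910

Star P is more luminous, by a factor of 79900.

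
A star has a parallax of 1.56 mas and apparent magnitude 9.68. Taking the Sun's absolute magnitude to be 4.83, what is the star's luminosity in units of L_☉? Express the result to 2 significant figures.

L/L_☉ ≈ 47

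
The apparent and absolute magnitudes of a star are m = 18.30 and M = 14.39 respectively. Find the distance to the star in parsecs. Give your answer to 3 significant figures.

Distance modulus: m − M = 18.30 − (14.39) = 3.910
m − M = 5 log₁₀ d − 5
log₁₀ d = (m − M)/5 + 1 = 1.7820
d = 10^1.7820 = 60.53 pc

d ≈ 60.5 pc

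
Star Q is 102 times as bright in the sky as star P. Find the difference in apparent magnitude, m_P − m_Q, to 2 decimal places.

m_P − m_Q ≈ 5.02

Pogson: Δm = −2.5 log₁₀(ratio) = −2.5 log₁₀(102) = −2.5 × 2.0086 = -5.022
Star Q is brighter so has the smaller magnitude: m_P − m_Q is positive.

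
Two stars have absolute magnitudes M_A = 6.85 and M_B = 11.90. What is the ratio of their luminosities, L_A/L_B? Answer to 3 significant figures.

L_A/L_B ≈ 105

ΔM = M_A − M_B = -5.05
L_A/L_B = 10^(−0.4 ΔM) = 10^2.020 = 104.7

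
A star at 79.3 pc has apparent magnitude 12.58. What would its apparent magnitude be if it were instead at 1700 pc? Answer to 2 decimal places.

m ≈ 19.24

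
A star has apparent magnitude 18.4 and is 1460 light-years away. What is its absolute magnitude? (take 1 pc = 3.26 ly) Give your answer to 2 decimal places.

d = 1460 ly / 3.26 = 447.9 pc
5 log₁₀(d/10 pc) = 5 log₁₀(447.9) − 5 = 8.256
M = m − 5 log₁₀(d/10) = 18.4 − 8.256 = 10.144

M ≈ 10.14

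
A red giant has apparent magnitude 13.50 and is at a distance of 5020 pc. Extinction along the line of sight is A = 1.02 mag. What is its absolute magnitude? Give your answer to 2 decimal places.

5 log₁₀(d/10 pc) = 5 log₁₀(5020) − 5 = 13.504
M = m − 5 log₁₀(d/10) − A = 13.50 − 13.504 − 1.02 = -1.024

M ≈ -1.02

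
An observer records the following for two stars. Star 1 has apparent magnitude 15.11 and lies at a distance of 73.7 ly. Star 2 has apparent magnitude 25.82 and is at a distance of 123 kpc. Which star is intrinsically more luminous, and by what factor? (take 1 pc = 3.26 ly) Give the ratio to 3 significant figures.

Star 2 is more luminous, by a factor of 1540.

Star 1: d = 73.7 ly / 3.26 = 22.61 pc
Star 1: M = m − 5 log₁₀ d + 5 = 15.11 − 5·1.3542 + 5 = 13.339
Star 2: d = 123 kpc = 123000 pc
Star 2: M = m − 5 log₁₀ d + 5 = 25.82 − 5·5.0899 + 5 = 5.370
ΔM = M_1 − M_2 = 13.339 − (5.370) = 7.968; smaller M is more luminous → Star 2.
L ratio = 10^(0.4 |ΔM|) = 10^3.187 = 1539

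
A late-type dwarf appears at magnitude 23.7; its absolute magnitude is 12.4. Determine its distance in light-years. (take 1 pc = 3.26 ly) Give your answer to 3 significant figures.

d ≈ 5930 ly

μ = m − M = 11.300
m − M = 5 log₁₀ d − 5
log₁₀ d = (m − M)/5 + 1 = 3.2600
d = 10^3.2600 = 1820 pc
= 5932 ly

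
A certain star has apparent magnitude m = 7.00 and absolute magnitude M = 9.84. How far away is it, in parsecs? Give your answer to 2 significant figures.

d ≈ 2.7 pc

μ = m − M = -2.840
m − M = 5 log₁₀ d − 5
log₁₀ d = (m − M)/5 + 1 = 0.4320
d = 10^0.4320 = 2.704 pc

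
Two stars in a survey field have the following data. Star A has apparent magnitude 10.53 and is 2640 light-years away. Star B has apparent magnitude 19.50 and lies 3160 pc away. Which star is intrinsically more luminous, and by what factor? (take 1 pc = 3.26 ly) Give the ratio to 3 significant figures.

Star A is more luminous, by a factor of 254.

Star A: d = 2640 ly / 3.26 = 809.8 pc
Star A: M = m − 5 log₁₀ d + 5 = 10.53 − 5·2.9084 + 5 = 0.988
Star B: M = m − 5 log₁₀ d + 5 = 19.50 − 5·3.4997 + 5 = 7.002
ΔM = M_A − M_B = 0.988 − (7.002) = -6.013; smaller M is more luminous → Star A.
L ratio = 10^(0.4 |ΔM|) = 10^2.405 = 254.3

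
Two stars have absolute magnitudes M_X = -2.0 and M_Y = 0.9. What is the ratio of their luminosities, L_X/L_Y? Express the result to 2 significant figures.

L_X/L_Y ≈ 14

ΔM = M_X − M_Y = -2.9
L_X/L_Y = 10^(−0.4 ΔM) = 10^1.160 = 14.45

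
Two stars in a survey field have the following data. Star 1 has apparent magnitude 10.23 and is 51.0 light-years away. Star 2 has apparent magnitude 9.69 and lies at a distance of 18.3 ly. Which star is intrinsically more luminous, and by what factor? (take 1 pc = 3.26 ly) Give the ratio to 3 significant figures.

Star 1: d = 51.0 ly / 3.26 = 15.64 pc
Star 1: M = m − 5 log₁₀ d + 5 = 10.23 − 5·1.1944 + 5 = 9.258
Star 2: d = 18.3 ly / 3.26 = 5.613 pc
Star 2: M = m − 5 log₁₀ d + 5 = 9.69 − 5·0.7492 + 5 = 10.944
ΔM = M_1 − M_2 = 9.258 − (10.944) = -1.686; smaller M is more luminous → Star 1.
L ratio = 10^(0.4 |ΔM|) = 10^0.674 = 4.723

Star 1 is more luminous, by a factor of 4.72.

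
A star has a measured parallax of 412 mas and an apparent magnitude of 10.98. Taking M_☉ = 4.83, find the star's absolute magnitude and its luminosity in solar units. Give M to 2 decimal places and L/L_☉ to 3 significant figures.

M ≈ 14.05; L/L_☉ ≈ 2.04×10^-4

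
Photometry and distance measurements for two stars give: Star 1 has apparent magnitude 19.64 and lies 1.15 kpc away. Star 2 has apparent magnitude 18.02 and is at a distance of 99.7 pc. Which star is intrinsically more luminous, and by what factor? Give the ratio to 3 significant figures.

Star 1: d = 1.15 kpc = 1150 pc
Star 1: M = m − 5 log₁₀ d + 5 = 19.64 − 5·3.0607 + 5 = 9.337
Star 2: M = m − 5 log₁₀ d + 5 = 18.02 − 5·1.9987 + 5 = 13.027
ΔM = M_1 − M_2 = 9.337 − (13.027) = -3.690; smaller M is more luminous → Star 1.
L ratio = 10^(0.4 |ΔM|) = 10^1.476 = 29.92

Star 1 is more luminous, by a factor of 29.9.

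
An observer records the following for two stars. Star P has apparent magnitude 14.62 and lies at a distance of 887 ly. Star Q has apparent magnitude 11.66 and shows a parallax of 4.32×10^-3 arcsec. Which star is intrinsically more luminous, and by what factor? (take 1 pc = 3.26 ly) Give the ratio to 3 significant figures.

Star P: d = 887 ly / 3.26 = 272.1 pc
Star P: M = m − 5 log₁₀ d + 5 = 14.62 − 5·2.4347 + 5 = 7.446
Star Q: d = 1/p = 1/4.32×10^-3″ = 231.5 pc
Star Q: M = m − 5 log₁₀ d + 5 = 11.66 − 5·2.3645 + 5 = 4.837
ΔM = M_P − M_Q = 7.446 − (4.837) = 2.609; smaller M is more luminous → Star Q.
L ratio = 10^(0.4 |ΔM|) = 10^1.044 = 11.06

Star Q is more luminous, by a factor of 11.1.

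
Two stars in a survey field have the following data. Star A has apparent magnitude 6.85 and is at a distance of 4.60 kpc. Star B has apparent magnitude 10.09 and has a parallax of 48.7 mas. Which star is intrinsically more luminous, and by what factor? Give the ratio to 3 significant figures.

Star A is more luminous, by a factor of 992000.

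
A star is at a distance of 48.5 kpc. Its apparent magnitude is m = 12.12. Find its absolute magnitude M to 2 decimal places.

d = 48.5 kpc = 48500 pc
5 log₁₀(d/10 pc) = 5 log₁₀(48500) − 5 = 18.429
M = m − 5 log₁₀(d/10) = 12.12 − 18.429 = -6.309

M ≈ -6.31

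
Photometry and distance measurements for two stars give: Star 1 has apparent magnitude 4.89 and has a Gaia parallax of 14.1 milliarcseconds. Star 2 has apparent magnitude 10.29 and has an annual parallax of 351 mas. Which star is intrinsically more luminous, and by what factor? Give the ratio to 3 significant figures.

Star 1: p = 14.1 mas = 0.0141″ → d = 1/p = 70.92 pc
Star 1: M = m − 5 log₁₀ d + 5 = 4.89 − 5·1.8508 + 5 = 0.636
Star 2: p = 351 mas = 0.351″ → d = 1/p = 2.849 pc
Star 2: M = m − 5 log₁₀ d + 5 = 10.29 − 5·0.4547 + 5 = 13.017
ΔM = M_1 − M_2 = 0.636 − (13.017) = -12.380; smaller M is more luminous → Star 1.
L ratio = 10^(0.4 |ΔM|) = 10^4.952 = 89570

Star 1 is more luminous, by a factor of 89600.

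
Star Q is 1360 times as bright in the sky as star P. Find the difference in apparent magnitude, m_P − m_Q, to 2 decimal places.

m_P − m_Q ≈ 7.83

Pogson: Δm = −2.5 log₁₀(ratio) = −2.5 log₁₀(1360) = −2.5 × 3.1335 = -7.834
Star Q is brighter so has the smaller magnitude: m_P − m_Q is positive.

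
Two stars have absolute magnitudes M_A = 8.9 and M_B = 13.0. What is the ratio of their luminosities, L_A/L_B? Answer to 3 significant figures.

L_A/L_B ≈ 43.7

ΔM = M_A − M_B = -4.1
L_A/L_B = 10^(−0.4 ΔM) = 10^1.640 = 43.65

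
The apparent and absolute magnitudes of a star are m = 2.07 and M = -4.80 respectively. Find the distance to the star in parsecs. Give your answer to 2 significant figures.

d ≈ 240 pc

Distance modulus: m − M = 2.07 − (-4.80) = 6.870
m − M = 5 log₁₀ d − 5
log₁₀ d = (m − M)/5 + 1 = 2.3740
d = 10^2.3740 = 236.6 pc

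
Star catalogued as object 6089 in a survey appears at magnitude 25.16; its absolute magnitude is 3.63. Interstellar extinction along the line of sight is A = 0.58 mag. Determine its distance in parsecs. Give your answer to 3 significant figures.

m − M = 5 log₁₀(d/10 pc) + A  ⇒  25.16 − (3.63) − 0.58 = 5 log₁₀(d/10)
20.950 = 5 log₁₀(d/10)
log₁₀ d = (m − M − A)/5 + 1 = 5.1900
d = 10^5.1900 = 154900 pc

d ≈ 155000 pc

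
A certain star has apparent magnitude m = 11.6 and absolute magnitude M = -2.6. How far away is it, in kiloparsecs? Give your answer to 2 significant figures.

Distance modulus: m − M = 11.6 − (-2.6) = 14.200
m − M = 5 log₁₀ d − 5
log₁₀ d = (m − M)/5 + 1 = 3.8400
d = 10^3.8400 = 6918 pc
= 6.918 kpc

d ≈ 6.9 kpc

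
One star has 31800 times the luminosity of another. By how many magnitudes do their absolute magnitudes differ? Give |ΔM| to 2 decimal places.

|ΔM| ≈ 11.26

Pogson: ΔM = −2.5 log₁₀(ratio) = −2.5 log₁₀(31800) = −2.5 × 4.5024 = -11.256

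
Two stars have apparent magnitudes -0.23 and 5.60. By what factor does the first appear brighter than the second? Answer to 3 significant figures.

Δm = -0.23 − (5.60) = -5.83
Flux ratio = 10^(−0.4 Δm) = 10^(−0.4 × -5.83) = 10^2.332 = 214.8

215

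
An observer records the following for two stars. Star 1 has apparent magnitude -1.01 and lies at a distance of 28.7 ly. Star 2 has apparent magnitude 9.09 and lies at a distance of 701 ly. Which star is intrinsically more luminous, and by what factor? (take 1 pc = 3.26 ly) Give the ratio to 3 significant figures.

Star 1 is more luminous, by a factor of 18.4.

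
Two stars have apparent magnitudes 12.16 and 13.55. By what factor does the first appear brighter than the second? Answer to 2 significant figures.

3.6

Δm = 12.16 − (13.55) = -1.39
Flux ratio = 10^(−0.4 Δm) = 10^(−0.4 × -1.39) = 10^0.556 = 3.597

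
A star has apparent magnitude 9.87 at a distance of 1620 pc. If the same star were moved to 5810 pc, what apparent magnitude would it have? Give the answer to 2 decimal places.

m ≈ 12.64

Flux ∝ 1/d², so Δm = 5 log₁₀(d₂/d₁) = 5 log₁₀(5810/1620) = 2.773
m₂ = m₁ + Δm = 9.87 + (2.773) = 12.643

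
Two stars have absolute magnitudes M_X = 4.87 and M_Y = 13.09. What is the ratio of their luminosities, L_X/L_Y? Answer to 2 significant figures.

ΔM = M_X − M_Y = -8.22
L_X/L_Y = 10^(−0.4 ΔM) = 10^3.288 = 1941

L_X/L_Y ≈ 1900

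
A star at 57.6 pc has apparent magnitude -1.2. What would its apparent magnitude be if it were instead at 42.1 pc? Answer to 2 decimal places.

Flux ∝ 1/d², so Δm = 5 log₁₀(d₂/d₁) = 5 log₁₀(42.1/57.6) = -0.681
m₂ = m₁ + Δm = -1.2 + (-0.681) = -1.881

m ≈ -1.88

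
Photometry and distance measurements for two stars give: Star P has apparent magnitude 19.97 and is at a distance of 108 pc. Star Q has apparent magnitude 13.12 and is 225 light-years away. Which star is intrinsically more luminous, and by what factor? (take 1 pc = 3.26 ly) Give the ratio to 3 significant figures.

Star P: M = m − 5 log₁₀ d + 5 = 19.97 − 5·2.0334 + 5 = 14.803
Star Q: d = 225 ly / 3.26 = 69.02 pc
Star Q: M = m − 5 log₁₀ d + 5 = 13.12 − 5·1.8390 + 5 = 8.925
ΔM = M_P − M_Q = 14.803 − (8.925) = 5.878; smaller M is more luminous → Star Q.
L ratio = 10^(0.4 |ΔM|) = 10^2.351 = 224.4

Star Q is more luminous, by a factor of 224.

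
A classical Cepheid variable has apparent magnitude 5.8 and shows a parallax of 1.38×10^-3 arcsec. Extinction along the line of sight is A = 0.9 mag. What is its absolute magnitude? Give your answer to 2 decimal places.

d = 1/p = 1/1.38×10^-3″ = 724.6 pc
5 log₁₀(d/10 pc) = 5 log₁₀(724.6) − 5 = 9.301
M = m − 5 log₁₀(d/10) − A = 5.8 − 9.301 − 0.9 = -4.401

M ≈ -4.40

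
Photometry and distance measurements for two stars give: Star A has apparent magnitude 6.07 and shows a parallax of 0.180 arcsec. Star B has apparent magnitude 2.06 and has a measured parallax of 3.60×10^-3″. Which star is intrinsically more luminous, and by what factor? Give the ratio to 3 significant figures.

Star A: d = 1/p = 1/0.180″ = 5.556 pc
Star A: M = m − 5 log₁₀ d + 5 = 6.07 − 5·0.7447 + 5 = 7.346
Star B: d = 1/p = 1/3.60×10^-3″ = 277.8 pc
Star B: M = m − 5 log₁₀ d + 5 = 2.06 − 5·2.4437 + 5 = -5.158
ΔM = M_A − M_B = 7.346 − (-5.158) = 12.505; smaller M is more luminous → Star B.
L ratio = 10^(0.4 |ΔM|) = 10^5.002 = 100400

Star B is more luminous, by a factor of 100000.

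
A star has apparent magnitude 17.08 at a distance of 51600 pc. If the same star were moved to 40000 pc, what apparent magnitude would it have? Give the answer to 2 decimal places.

m ≈ 16.53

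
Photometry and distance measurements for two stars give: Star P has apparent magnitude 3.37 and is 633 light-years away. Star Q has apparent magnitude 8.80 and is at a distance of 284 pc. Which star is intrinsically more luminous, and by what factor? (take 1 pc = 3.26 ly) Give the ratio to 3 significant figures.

Star P is more luminous, by a factor of 69.5.

Star P: d = 633 ly / 3.26 = 194.2 pc
Star P: M = m − 5 log₁₀ d + 5 = 3.37 − 5·2.2882 + 5 = -3.071
Star Q: M = m − 5 log₁₀ d + 5 = 8.80 − 5·2.4533 + 5 = 1.533
ΔM = M_P − M_Q = -3.071 − (1.533) = -4.604; smaller M is more luminous → Star P.
L ratio = 10^(0.4 |ΔM|) = 10^1.842 = 69.46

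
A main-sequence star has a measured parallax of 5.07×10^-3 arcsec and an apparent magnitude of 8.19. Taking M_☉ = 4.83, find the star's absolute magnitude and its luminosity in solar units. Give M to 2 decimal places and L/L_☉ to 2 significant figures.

M ≈ 1.72; L/L_☉ ≈ 18

d = 1/p = 1/5.07×10^-3″ = 197.2 pc
M = m − 5 log₁₀ d + 5 = 8.19 − 5·2.2950 + 5 = 1.715
M − M_☉ = 1.715 − 4.83 = -3.115
L/L_☉ = 10^(−0.4 × -3.115) = 17.62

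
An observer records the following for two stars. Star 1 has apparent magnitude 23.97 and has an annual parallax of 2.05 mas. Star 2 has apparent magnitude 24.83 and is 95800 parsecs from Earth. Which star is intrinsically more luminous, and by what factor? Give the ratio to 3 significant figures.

Star 1: p = 2.05 mas = 2.05×10^-3″ → d = 1/p = 487.8 pc
Star 1: M = m − 5 log₁₀ d + 5 = 23.97 − 5·2.6882 + 5 = 15.529
Star 2: M = m − 5 log₁₀ d + 5 = 24.83 − 5·4.9814 + 5 = 4.923
ΔM = M_1 − M_2 = 15.529 − (4.923) = 10.606; smaller M is more luminous → Star 2.
L ratio = 10^(0.4 |ΔM|) = 10^4.242 = 17470

Star 2 is more luminous, by a factor of 17500.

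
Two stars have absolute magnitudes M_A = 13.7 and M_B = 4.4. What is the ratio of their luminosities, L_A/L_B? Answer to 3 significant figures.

ΔM = M_A − M_B = 9.3
L_A/L_B = 10^(−0.4 ΔM) = 10^-3.720 = 1.905×10^-4

L_A/L_B ≈ 1.91×10^-4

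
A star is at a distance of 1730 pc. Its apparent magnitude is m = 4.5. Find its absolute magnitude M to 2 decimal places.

M ≈ -6.69

5 log₁₀(d/10 pc) = 5 log₁₀(1730) − 5 = 11.190
M = m − 5 log₁₀(d/10) = 4.5 − 11.190 = -6.690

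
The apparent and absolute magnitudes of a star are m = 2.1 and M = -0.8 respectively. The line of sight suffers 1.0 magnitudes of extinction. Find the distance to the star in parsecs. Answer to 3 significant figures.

d ≈ 24.0 pc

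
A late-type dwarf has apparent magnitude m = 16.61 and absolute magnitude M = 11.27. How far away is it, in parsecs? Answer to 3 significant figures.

d ≈ 117 pc

μ = m − M = 5.340
m − M = 5 log₁₀ d − 5
log₁₀ d = (m − M)/5 + 1 = 2.0680
d = 10^2.0680 = 116.9 pc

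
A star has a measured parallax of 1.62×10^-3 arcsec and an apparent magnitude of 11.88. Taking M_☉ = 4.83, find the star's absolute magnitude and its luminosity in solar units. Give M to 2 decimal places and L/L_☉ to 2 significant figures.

d = 1/p = 1/1.62×10^-3″ = 617.3 pc
M = m − 5 log₁₀ d + 5 = 11.88 − 5·2.7905 + 5 = 2.928
M − M_☉ = 2.928 − 4.83 = -1.902
L/L_☉ = 10^(−0.4 × -1.902) = 5.767

M ≈ 2.93; L/L_☉ ≈ 5.8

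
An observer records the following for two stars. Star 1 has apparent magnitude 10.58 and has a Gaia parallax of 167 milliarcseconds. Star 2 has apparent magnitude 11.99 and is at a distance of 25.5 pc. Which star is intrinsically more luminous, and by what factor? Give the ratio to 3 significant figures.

Star 1: p = 167 mas = 0.167″ → d = 1/p = 5.988 pc
Star 1: M = m − 5 log₁₀ d + 5 = 10.58 − 5·0.7773 + 5 = 11.694
Star 2: M = m − 5 log₁₀ d + 5 = 11.99 − 5·1.4065 + 5 = 9.957
ΔM = M_1 − M_2 = 11.694 − (9.957) = 1.736; smaller M is more luminous → Star 2.
L ratio = 10^(0.4 |ΔM|) = 10^0.695 = 4.949

Star 2 is more luminous, by a factor of 4.95.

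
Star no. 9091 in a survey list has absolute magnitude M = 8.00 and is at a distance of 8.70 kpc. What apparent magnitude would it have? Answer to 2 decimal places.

d = 8.70 kpc = 8700 pc
m = M + 5 log₁₀ d − 5 = 8.00 + 5·3.9395 − 5 = 22.698

m ≈ 22.70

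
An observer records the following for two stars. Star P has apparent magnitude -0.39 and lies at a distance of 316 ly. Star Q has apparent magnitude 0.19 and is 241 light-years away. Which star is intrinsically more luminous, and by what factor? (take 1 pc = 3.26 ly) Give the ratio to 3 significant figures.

Star P is more luminous, by a factor of 2.93.

Star P: d = 316 ly / 3.26 = 96.93 pc
Star P: M = m − 5 log₁₀ d + 5 = -0.39 − 5·1.9865 + 5 = -5.322
Star Q: d = 241 ly / 3.26 = 73.93 pc
Star Q: M = m − 5 log₁₀ d + 5 = 0.19 − 5·1.8688 + 5 = -4.154
ΔM = M_P − M_Q = -5.322 − (-4.154) = -1.168; smaller M is more luminous → Star P.
L ratio = 10^(0.4 |ΔM|) = 10^0.467 = 2.933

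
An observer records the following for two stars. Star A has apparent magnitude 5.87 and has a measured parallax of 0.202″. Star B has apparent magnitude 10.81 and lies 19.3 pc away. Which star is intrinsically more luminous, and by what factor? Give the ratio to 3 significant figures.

Star A is more luminous, by a factor of 6.23.

Star A: d = 1/p = 1/0.202″ = 4.950 pc
Star A: M = m − 5 log₁₀ d + 5 = 5.87 − 5·0.6946 + 5 = 7.397
Star B: M = m − 5 log₁₀ d + 5 = 10.81 − 5·1.2856 + 5 = 9.382
ΔM = M_A − M_B = 7.397 − (9.382) = -1.985; smaller M is more luminous → Star A.
L ratio = 10^(0.4 |ΔM|) = 10^0.794 = 6.226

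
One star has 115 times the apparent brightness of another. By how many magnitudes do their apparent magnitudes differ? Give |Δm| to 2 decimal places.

|Δm| ≈ 5.15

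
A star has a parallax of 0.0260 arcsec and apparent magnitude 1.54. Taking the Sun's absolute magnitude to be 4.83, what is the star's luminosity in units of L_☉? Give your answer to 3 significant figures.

d = 1/p = 1/0.0260″ = 38.46 pc
M = m − 5 log₁₀ d + 5 = 1.54 − 5·1.5850 + 5 = -1.385
M − M_☉ = -1.385 − 4.83 = -6.215
L/L_☉ = 10^(−0.4 × -6.215) = 306.2

L/L_☉ ≈ 306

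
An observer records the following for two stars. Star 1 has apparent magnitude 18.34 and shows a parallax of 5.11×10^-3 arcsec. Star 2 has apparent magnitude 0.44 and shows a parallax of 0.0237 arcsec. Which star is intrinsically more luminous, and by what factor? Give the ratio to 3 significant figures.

Star 1: d = 1/p = 1/5.11×10^-3″ = 195.7 pc
Star 1: M = m − 5 log₁₀ d + 5 = 18.34 − 5·2.2916 + 5 = 11.882
Star 2: d = 1/p = 1/0.0237″ = 42.19 pc
Star 2: M = m − 5 log₁₀ d + 5 = 0.44 − 5·1.6253 + 5 = -2.686
ΔM = M_1 − M_2 = 11.882 − (-2.686) = 14.568; smaller M is more luminous → Star 2.
L ratio = 10^(0.4 |ΔM|) = 10^5.827 = 672000

Star 2 is more luminous, by a factor of 672000.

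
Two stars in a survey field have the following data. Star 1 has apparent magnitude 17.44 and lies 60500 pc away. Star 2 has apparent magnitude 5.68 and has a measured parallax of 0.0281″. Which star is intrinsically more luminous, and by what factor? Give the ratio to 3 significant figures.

Star 1: M = m − 5 log₁₀ d + 5 = 17.44 − 5·4.7818 + 5 = -1.469
Star 2: d = 1/p = 1/0.0281″ = 35.59 pc
Star 2: M = m − 5 log₁₀ d + 5 = 5.68 − 5·1.5513 + 5 = 2.924
ΔM = M_1 − M_2 = -1.469 − (2.924) = -4.392; smaller M is more luminous → Star 1.
L ratio = 10^(0.4 |ΔM|) = 10^1.757 = 57.14

Star 1 is more luminous, by a factor of 57.1.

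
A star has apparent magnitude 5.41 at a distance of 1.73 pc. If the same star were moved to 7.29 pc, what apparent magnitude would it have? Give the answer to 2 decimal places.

m ≈ 8.53

Flux ∝ 1/d², so Δm = 5 log₁₀(d₂/d₁) = 5 log₁₀(7.29/1.73) = 3.123
m₂ = m₁ + Δm = 5.41 + (3.123) = 8.533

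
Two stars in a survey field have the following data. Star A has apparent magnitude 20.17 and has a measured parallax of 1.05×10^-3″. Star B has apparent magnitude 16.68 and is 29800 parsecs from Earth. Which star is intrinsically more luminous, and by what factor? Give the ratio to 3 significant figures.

Star B is more luminous, by a factor of 24400.

Star A: d = 1/p = 1/1.05×10^-3″ = 952.4 pc
Star A: M = m − 5 log₁₀ d + 5 = 20.17 − 5·2.9788 + 5 = 10.276
Star B: M = m − 5 log₁₀ d + 5 = 16.68 − 5·4.4742 + 5 = -0.691
ΔM = M_A − M_B = 10.276 − (-0.691) = 10.967; smaller M is more luminous → Star B.
L ratio = 10^(0.4 |ΔM|) = 10^4.387 = 24370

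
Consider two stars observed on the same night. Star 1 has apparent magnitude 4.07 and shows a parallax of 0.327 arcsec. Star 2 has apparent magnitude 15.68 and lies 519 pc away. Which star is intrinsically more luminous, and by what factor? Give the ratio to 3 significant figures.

Star 1 is more luminous, by a factor of 1.53.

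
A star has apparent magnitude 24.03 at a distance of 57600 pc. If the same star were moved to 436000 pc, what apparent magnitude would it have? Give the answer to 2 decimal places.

Flux ∝ 1/d², so Δm = 5 log₁₀(d₂/d₁) = 5 log₁₀(436000/57600) = 4.395
m₂ = m₁ + Δm = 24.03 + (4.395) = 28.425

m ≈ 28.43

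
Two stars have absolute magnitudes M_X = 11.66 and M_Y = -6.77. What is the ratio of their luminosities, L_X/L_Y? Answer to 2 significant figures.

ΔM = M_X − M_Y = 18.43
L_X/L_Y = 10^(−0.4 ΔM) = 10^-7.372 = 4.246×10^-8

L_X/L_Y ≈ 4.2×10^-8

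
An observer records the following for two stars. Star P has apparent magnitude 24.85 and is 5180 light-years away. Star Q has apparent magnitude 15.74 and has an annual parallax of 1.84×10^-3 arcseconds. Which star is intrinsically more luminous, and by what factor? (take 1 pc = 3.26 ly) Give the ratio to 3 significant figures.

Star P: d = 5180 ly / 3.26 = 1589 pc
Star P: M = m − 5 log₁₀ d + 5 = 24.85 − 5·3.2011 + 5 = 13.844
Star Q: d = 1/p = 1/1.84×10^-3″ = 543.5 pc
Star Q: M = m − 5 log₁₀ d + 5 = 15.74 − 5·2.7352 + 5 = 7.064
ΔM = M_P − M_Q = 13.844 − (7.064) = 6.780; smaller M is more luminous → Star Q.
L ratio = 10^(0.4 |ΔM|) = 10^2.712 = 515.4

Star Q is more luminous, by a factor of 515.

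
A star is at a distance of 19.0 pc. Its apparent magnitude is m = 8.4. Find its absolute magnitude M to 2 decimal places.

5 log₁₀(d/10 pc) = 5 log₁₀(19.00) − 5 = 1.394
M = m − 5 log₁₀(d/10) = 8.4 − 1.394 = 7.006

M ≈ 7.01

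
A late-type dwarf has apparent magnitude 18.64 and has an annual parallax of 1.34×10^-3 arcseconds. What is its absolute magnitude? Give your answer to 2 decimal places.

d = 1/p = 1/1.34×10^-3″ = 746.3 pc
5 log₁₀(d/10 pc) = 5 log₁₀(746.3) − 5 = 9.364
M = m − 5 log₁₀(d/10) = 18.64 − 9.364 = 9.276

M ≈ 9.28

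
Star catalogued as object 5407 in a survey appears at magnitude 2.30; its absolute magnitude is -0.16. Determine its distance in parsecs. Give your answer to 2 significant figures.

μ = m − M = 2.460
m − M = 5 log₁₀ d − 5
log₁₀ d = (m − M)/5 + 1 = 1.4920
d = 10^1.4920 = 31.05 pc

d ≈ 31 pc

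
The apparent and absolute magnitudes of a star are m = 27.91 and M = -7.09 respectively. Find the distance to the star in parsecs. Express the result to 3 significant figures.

Distance modulus: m − M = 27.91 − (-7.09) = 35.000
m − M = 5 log₁₀ d − 5
log₁₀ d = (m − M)/5 + 1 = 8.0000
d = 10^8.0000 = 1.000×10^8 pc

d ≈ 1.00×10^8 pc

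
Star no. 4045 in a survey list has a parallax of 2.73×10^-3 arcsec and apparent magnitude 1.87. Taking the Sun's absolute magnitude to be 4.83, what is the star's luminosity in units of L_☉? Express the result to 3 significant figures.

d = 1/p = 1/2.73×10^-3″ = 366.3 pc
M = m − 5 log₁₀ d + 5 = 1.87 − 5·2.5638 + 5 = -5.949
M − M_☉ = -5.949 − 4.83 = -10.779
L/L_☉ = 10^(−0.4 × -10.779) = 20500

L/L_☉ ≈ 20500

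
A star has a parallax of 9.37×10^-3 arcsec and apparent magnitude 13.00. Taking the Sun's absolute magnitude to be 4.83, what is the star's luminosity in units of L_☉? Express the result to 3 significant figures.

L/L_☉ ≈ 0.0614

d = 1/p = 1/9.37×10^-3″ = 106.7 pc
M = m − 5 log₁₀ d + 5 = 13.00 − 5·2.0283 + 5 = 7.859
M − M_☉ = 7.859 − 4.83 = 3.029
L/L_☉ = 10^(−0.4 × 3.029) = 0.06145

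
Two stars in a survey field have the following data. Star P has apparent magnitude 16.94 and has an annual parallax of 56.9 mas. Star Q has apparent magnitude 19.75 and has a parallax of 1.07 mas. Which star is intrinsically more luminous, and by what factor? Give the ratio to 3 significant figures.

Star Q is more luminous, by a factor of 213.

Star P: p = 56.9 mas = 0.0569″ → d = 1/p = 17.57 pc
Star P: M = m − 5 log₁₀ d + 5 = 16.94 − 5·1.2449 + 5 = 15.716
Star Q: p = 1.07 mas = 1.07×10^-3″ → d = 1/p = 934.6 pc
Star Q: M = m − 5 log₁₀ d + 5 = 19.75 − 5·2.9706 + 5 = 9.897
ΔM = M_P − M_Q = 15.716 − (9.897) = 5.819; smaller M is more luminous → Star Q.
L ratio = 10^(0.4 |ΔM|) = 10^2.327 = 212.5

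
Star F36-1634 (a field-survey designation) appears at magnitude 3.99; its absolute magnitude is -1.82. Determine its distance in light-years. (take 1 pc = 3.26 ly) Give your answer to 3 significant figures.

μ = m − M = 5.810
m − M = 5 log₁₀ d − 5
log₁₀ d = (m − M)/5 + 1 = 2.1620
d = 10^2.1620 = 145.2 pc
= 473.4 ly

d ≈ 473 ly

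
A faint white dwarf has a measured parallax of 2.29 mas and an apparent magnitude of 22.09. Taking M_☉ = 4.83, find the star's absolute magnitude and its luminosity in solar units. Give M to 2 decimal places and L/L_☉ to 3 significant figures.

d = 1/p = 1000/2.29 mas = 436.7 pc
M = m − 5 log₁₀ d + 5 = 22.09 − 5·2.6402 + 5 = 13.889
M − M_☉ = 13.889 − 4.83 = 9.059
L/L_☉ = 10^(−0.4 × 9.059) = 2.379×10^-4

M ≈ 13.89; L/L_☉ ≈ 2.38×10^-4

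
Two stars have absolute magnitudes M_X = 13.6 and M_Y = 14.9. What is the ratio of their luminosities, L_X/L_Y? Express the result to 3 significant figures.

L_X/L_Y ≈ 3.31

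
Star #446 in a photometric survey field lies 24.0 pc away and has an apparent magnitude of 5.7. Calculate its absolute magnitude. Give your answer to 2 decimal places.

5 log₁₀(d/10 pc) = 5 log₁₀(24.00) − 5 = 1.901
M = m − 5 log₁₀(d/10) = 5.7 − 1.901 = 3.799

M ≈ 3.80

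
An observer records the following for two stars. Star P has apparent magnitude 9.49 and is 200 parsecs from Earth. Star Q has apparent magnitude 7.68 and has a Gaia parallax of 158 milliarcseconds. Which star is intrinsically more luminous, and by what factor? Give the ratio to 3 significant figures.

Star P is more luminous, by a factor of 189.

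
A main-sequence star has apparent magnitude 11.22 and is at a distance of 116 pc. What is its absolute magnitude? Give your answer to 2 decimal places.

5 log₁₀(d/10 pc) = 5 log₁₀(116.0) − 5 = 5.322
M = m − 5 log₁₀(d/10) = 11.22 − 5.322 = 5.898

M ≈ 5.90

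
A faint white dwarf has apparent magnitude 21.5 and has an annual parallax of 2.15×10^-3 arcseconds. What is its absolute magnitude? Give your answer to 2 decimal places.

M ≈ 13.16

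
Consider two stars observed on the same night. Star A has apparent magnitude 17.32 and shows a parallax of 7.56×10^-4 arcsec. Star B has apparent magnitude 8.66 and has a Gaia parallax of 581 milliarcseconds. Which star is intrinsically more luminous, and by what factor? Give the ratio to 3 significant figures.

Star A is more luminous, by a factor of 203.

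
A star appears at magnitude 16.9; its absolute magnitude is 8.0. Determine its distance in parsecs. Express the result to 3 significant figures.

μ = m − M = 8.900
m − M = 5 log₁₀ d − 5
log₁₀ d = (m − M)/5 + 1 = 2.7800
d = 10^2.7800 = 602.6 pc

d ≈ 603 pc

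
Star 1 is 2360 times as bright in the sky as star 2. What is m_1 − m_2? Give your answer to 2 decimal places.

m_1 − m_2 ≈ -8.43

Pogson: Δm = −2.5 log₁₀(ratio) = −2.5 log₁₀(2360) = −2.5 × 3.3729 = -8.432
Star 1 is brighter, so it has the smaller magnitude: the difference is negative.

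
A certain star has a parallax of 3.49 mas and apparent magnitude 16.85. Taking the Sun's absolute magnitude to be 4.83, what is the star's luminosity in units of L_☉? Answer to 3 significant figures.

d = 1/p = 1000/3.49 mas = 286.5 pc
M = m − 5 log₁₀ d + 5 = 16.85 − 5·2.4572 + 5 = 9.564
M − M_☉ = 9.564 − 4.83 = 4.734
L/L_☉ = 10^(−0.4 × 4.734) = 0.01277

L/L_☉ ≈ 0.0128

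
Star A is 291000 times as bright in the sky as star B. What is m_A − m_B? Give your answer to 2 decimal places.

Pogson: Δm = −2.5 log₁₀(ratio) = −2.5 log₁₀(291000) = −2.5 × 5.4639 = -13.660
Star A is brighter, so it has the smaller magnitude: the difference is negative.

m_A − m_B ≈ -13.66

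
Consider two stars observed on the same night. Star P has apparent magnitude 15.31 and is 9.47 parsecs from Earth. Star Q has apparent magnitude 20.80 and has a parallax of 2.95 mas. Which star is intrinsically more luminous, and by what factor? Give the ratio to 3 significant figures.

Star Q is more luminous, by a factor of 8.16.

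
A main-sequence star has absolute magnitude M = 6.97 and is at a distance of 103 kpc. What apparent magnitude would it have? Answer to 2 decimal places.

m ≈ 27.03

d = 103 kpc = 103000 pc
m = M + 5 log₁₀ d − 5 = 6.97 + 5·5.0128 − 5 = 27.034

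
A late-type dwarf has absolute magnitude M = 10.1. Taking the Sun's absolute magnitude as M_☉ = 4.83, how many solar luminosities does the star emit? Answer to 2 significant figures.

M − M_☉ = 10.1 − 4.83 = 5.270
L/L_☉ = 10^(−0.4 (M − M_☉)) = 10^-2.108 = 7.798×10^-3

L/L_☉ ≈ 7.8×10^-3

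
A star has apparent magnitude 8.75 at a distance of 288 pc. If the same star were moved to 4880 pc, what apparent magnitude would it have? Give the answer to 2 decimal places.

m ≈ 14.90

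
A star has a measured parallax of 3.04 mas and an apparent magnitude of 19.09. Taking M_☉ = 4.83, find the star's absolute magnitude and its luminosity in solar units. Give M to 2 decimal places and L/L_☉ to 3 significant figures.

d = 1/p = 1000/3.04 mas = 328.9 pc
M = m − 5 log₁₀ d + 5 = 19.09 − 5·2.5171 + 5 = 11.504
M − M_☉ = 11.504 − 4.83 = 6.674
L/L_☉ = 10^(−0.4 × 6.674) = 2.139×10^-3

M ≈ 11.50; L/L_☉ ≈ 2.14×10^-3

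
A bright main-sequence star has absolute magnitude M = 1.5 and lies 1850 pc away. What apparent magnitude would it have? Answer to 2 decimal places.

m = M + 5 log₁₀ d − 5 = 1.5 + 5·3.2672 − 5 = 12.836

m ≈ 12.84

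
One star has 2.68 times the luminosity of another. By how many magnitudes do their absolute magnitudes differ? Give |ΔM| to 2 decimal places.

|ΔM| ≈ 1.07

Pogson: ΔM = −2.5 log₁₀(ratio) = −2.5 log₁₀(2.68) = −2.5 × 0.4281 = -1.070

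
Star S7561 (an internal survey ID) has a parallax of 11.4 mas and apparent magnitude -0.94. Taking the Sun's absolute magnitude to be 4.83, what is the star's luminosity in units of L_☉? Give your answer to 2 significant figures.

d = 1/p = 1000/11.4 mas = 87.72 pc
M = m − 5 log₁₀ d + 5 = -0.94 − 5·1.9431 + 5 = -5.655
M − M_☉ = -5.655 − 4.83 = -10.485
L/L_☉ = 10^(−0.4 × -10.485) = 15640

L/L_☉ ≈ 16000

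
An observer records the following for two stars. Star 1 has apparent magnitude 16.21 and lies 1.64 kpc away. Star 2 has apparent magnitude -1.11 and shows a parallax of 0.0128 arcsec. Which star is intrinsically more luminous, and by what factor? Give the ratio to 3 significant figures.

Star 2 is more luminous, by a factor of 19200.

Star 1: d = 1.64 kpc = 1640 pc
Star 1: M = m − 5 log₁₀ d + 5 = 16.21 − 5·3.2148 + 5 = 5.136
Star 2: d = 1/p = 1/0.0128″ = 78.12 pc
Star 2: M = m − 5 log₁₀ d + 5 = -1.11 − 5·1.8928 + 5 = -5.574
ΔM = M_1 − M_2 = 5.136 − (-5.574) = 10.710; smaller M is more luminous → Star 2.
L ratio = 10^(0.4 |ΔM|) = 10^4.284 = 19230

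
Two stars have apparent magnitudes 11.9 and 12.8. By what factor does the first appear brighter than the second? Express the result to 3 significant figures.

Δm = 11.9 − (12.8) = -0.9
Flux ratio = 10^(−0.4 Δm) = 10^(−0.4 × -0.9) = 10^0.360 = 2.291

2.29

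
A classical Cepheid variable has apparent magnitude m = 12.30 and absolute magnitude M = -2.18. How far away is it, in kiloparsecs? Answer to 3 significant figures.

d ≈ 7.87 kpc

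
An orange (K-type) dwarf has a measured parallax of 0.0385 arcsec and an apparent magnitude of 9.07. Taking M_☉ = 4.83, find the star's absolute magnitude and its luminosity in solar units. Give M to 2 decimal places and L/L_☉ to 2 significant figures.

d = 1/p = 1/0.0385″ = 25.97 pc
M = m − 5 log₁₀ d + 5 = 9.07 − 5·1.4145 + 5 = 6.997
M − M_☉ = 6.997 − 4.83 = 2.167
L/L_☉ = 10^(−0.4 × 2.167) = 0.1359

M ≈ 7.00; L/L_☉ ≈ 0.14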